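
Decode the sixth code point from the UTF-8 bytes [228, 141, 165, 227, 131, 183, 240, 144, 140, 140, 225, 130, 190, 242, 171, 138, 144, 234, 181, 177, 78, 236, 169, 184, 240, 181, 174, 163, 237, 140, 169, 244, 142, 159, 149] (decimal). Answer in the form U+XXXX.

Offset 0: leading byte 0xE4 = 11100100 → 3-byte char #1 = E4 8D A5.
Offset 3: leading byte 0xE3 = 11100011 → 3-byte char #2 = E3 83 B7.
Offset 6: leading byte 0xF0 = 11110000 → 4-byte char #3 = F0 90 8C 8C.
Offset 10: leading byte 0xE1 = 11100001 → 3-byte char #4 = E1 82 BE.
Offset 13: leading byte 0xF2 = 11110010 → 4-byte char #5 = F2 AB 8A 90.
Offset 17: leading byte 0xEA = 11101010 → 3-byte char #6 = EA B5 B1.
Leading byte 0xEA = 11101010 matches 1110xxxx → 3-byte sequence.
Byte 1: 0xEA = 11101010, payload 1010 (4 bits).
Byte 2: 0xB5 = 10110101 (10xxxxxx ✓), payload 110101.
Byte 3: 0xB1 = 10110001 (10xxxxxx ✓), payload 110001.
Concatenate: 1010110101110001 = 0xAD71 (16 bits → U+AD71).

U+AD71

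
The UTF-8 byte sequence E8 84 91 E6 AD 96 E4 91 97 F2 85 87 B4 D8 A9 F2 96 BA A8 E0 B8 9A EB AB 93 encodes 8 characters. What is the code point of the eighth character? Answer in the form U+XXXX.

Offset 0: leading byte 0xE8 = 11101000 → 3-byte char #1 = E8 84 91.
Offset 3: leading byte 0xE6 = 11100110 → 3-byte char #2 = E6 AD 96.
Offset 6: leading byte 0xE4 = 11100100 → 3-byte char #3 = E4 91 97.
Offset 9: leading byte 0xF2 = 11110010 → 4-byte char #4 = F2 85 87 B4.
Offset 13: leading byte 0xD8 = 11011000 → 2-byte char #5 = D8 A9.
Offset 15: leading byte 0xF2 = 11110010 → 4-byte char #6 = F2 96 BA A8.
Offset 19: leading byte 0xE0 = 11100000 → 3-byte char #7 = E0 B8 9A.
Offset 22: leading byte 0xEB = 11101011 → 3-byte char #8 = EB AB 93.
Leading byte 0xEB = 11101011 matches 1110xxxx → 3-byte sequence.
Byte 1: 0xEB = 11101011, payload 1011 (4 bits).
Byte 2: 0xAB = 10101011 (10xxxxxx ✓), payload 101011.
Byte 3: 0x93 = 10010011 (10xxxxxx ✓), payload 010011.
Concatenate: 1011101011010011 = 0xBAD3 (16 bits → U+BAD3).

U+BAD3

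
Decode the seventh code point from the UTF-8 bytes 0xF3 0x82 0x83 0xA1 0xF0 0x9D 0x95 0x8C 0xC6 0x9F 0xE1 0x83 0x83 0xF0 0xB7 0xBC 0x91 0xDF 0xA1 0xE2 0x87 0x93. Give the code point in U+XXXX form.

U+21D3

Offset 0: leading byte 0xF3 = 11110011 → 4-byte char #1 = F3 82 83 A1.
Offset 4: leading byte 0xF0 = 11110000 → 4-byte char #2 = F0 9D 95 8C.
Offset 8: leading byte 0xC6 = 11000110 → 2-byte char #3 = C6 9F.
Offset 10: leading byte 0xE1 = 11100001 → 3-byte char #4 = E1 83 83.
Offset 13: leading byte 0xF0 = 11110000 → 4-byte char #5 = F0 B7 BC 91.
Offset 17: leading byte 0xDF = 11011111 → 2-byte char #6 = DF A1.
Offset 19: leading byte 0xE2 = 11100010 → 3-byte char #7 = E2 87 93.
Leading byte 0xE2 = 11100010 matches 1110xxxx → 3-byte sequence.
Byte 1: 0xE2 = 11100010, payload 0010 (4 bits).
Byte 2: 0x87 = 10000111 (10xxxxxx ✓), payload 000111.
Byte 3: 0x93 = 10010011 (10xxxxxx ✓), payload 010011.
Concatenate: 0010000111010011 = 0x21D3 (16 bits → U+21D3).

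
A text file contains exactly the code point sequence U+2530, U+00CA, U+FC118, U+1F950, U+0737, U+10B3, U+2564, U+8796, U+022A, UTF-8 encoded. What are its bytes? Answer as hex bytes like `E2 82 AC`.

U+2530: 3-byte form → E2 94 B0.
U+00CA: 2-byte form → C3 8A.
U+FC118: 4-byte form → F3 BC 84 98.
U+1F950: 4-byte form → F0 9F A5 90.
U+0737: 2-byte form → DC B7.
U+10B3: 3-byte form → E1 82 B3.
U+2564: 3-byte form → E2 95 A4.
U+8796: 3-byte form → E8 9E 96.
U+022A: 2-byte form → C8 AA.
Concatenated (26 bytes): E2 94 B0 C3 8A F3 BC 84 98 F0 9F A5 90 DC B7 E1 82 B3 E2 95 A4 E8 9E 96 C8 AA.

E2 94 B0 C3 8A F3 BC 84 98 F0 9F A5 90 DC B7 E1 82 B3 E2 95 A4 E8 9E 96 C8 AA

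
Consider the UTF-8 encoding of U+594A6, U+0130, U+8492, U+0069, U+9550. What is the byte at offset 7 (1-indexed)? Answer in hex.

0xE8

1-indexed offset 7 is 0-indexed offset 6.
U+594A6 → 4-byte form F1 99 92 A6 at offsets 0–3.
U+0130 → 2-byte form C4 B0 at offsets 4–5.
U+8492 → 3-byte form E8 92 92 at offsets 6–8.
Offset 6 falls in char 3's range; it's byte 1 of E8 92 92 = 0xE8.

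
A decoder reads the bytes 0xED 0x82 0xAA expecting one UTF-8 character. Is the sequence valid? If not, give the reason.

valid

Leading byte 0xED = 11101101 → 3-byte form.
Continuation bytes 0x82=10000010, 0xAA=10101010 all match 10xxxxxx.
Decoded value 0xD0AA is ≥ 0x800 (shortest form) and not a surrogate.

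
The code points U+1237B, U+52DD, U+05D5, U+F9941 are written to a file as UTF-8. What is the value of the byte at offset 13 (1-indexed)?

1-indexed offset 13 is 0-indexed offset 12.
U+1237B → 4-byte form F0 92 8D BB at offsets 0–3.
U+52DD → 3-byte form E5 8B 9D at offsets 4–6.
U+05D5 → 2-byte form D7 95 at offsets 7–8.
U+F9941 → 4-byte form F3 B9 A5 81 at offsets 9–12.
Offset 12 falls in char 4's range; it's byte 4 of F3 B9 A5 81 = 0x81.

0x81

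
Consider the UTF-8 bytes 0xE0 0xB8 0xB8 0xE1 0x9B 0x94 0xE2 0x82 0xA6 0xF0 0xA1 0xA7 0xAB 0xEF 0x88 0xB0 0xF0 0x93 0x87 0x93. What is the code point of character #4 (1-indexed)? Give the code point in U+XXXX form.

Offset 0: leading byte 0xE0 = 11100000 → 3-byte char #1 = E0 B8 B8.
Offset 3: leading byte 0xE1 = 11100001 → 3-byte char #2 = E1 9B 94.
Offset 6: leading byte 0xE2 = 11100010 → 3-byte char #3 = E2 82 A6.
Offset 9: leading byte 0xF0 = 11110000 → 4-byte char #4 = F0 A1 A7 AB.
Leading byte 0xF0 = 11110000 matches 11110xxx → 4-byte sequence.
Byte 1: 0xF0 = 11110000, payload 000 (3 bits).
Byte 2: 0xA1 = 10100001 (10xxxxxx ✓), payload 100001.
Byte 3: 0xA7 = 10100111 (10xxxxxx ✓), payload 100111.
Byte 4: 0xAB = 10101011 (10xxxxxx ✓), payload 101011.
Concatenate: 000100001100111101011 = 0x219EB (21 bits → U+219EB).

U+219EB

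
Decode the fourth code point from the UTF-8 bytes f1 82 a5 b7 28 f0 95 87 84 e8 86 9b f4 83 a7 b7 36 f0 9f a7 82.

Offset 0: leading byte 0xF1 = 11110001 → 4-byte char #1 = F1 82 A5 B7.
Offset 4: leading byte 0x28 = 00101000 → 1-byte char #2 = 28.
Offset 5: leading byte 0xF0 = 11110000 → 4-byte char #3 = F0 95 87 84.
Offset 9: leading byte 0xE8 = 11101000 → 3-byte char #4 = E8 86 9B.
Leading byte 0xE8 = 11101000 matches 1110xxxx → 3-byte sequence.
Byte 1: 0xE8 = 11101000, payload 1000 (4 bits).
Byte 2: 0x86 = 10000110 (10xxxxxx ✓), payload 000110.
Byte 3: 0x9B = 10011011 (10xxxxxx ✓), payload 011011.
Concatenate: 1000000110011011 = 0x819B (16 bits → U+819B).

U+819B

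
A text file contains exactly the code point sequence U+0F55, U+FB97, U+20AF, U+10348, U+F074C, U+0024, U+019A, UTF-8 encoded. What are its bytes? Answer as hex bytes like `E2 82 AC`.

E0 BD 95 EF AE 97 E2 82 AF F0 90 8D 88 F3 B0 9D 8C 24 C6 9A

U+0F55: 3-byte form → E0 BD 95.
U+FB97: 3-byte form → EF AE 97.
U+20AF: 3-byte form → E2 82 AF.
U+10348: 4-byte form → F0 90 8D 88.
U+F074C: 4-byte form → F3 B0 9D 8C.
U+0024: 1-byte form → 24.
U+019A: 2-byte form → C6 9A.
Concatenated (20 bytes): E0 BD 95 EF AE 97 E2 82 AF F0 90 8D 88 F3 B0 9D 8C 24 C6 9A.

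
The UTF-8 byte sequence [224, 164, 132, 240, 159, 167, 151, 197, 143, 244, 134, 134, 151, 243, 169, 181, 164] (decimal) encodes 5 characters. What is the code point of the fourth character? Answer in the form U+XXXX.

Offset 0: leading byte 0xE0 = 11100000 → 3-byte char #1 = E0 A4 84.
Offset 3: leading byte 0xF0 = 11110000 → 4-byte char #2 = F0 9F A7 97.
Offset 7: leading byte 0xC5 = 11000101 → 2-byte char #3 = C5 8F.
Offset 9: leading byte 0xF4 = 11110100 → 4-byte char #4 = F4 86 86 97.
Leading byte 0xF4 = 11110100 matches 11110xxx → 4-byte sequence.
Byte 1: 0xF4 = 11110100, payload 100 (3 bits).
Byte 2: 0x86 = 10000110 (10xxxxxx ✓), payload 000110.
Byte 3: 0x86 = 10000110 (10xxxxxx ✓), payload 000110.
Byte 4: 0x97 = 10010111 (10xxxxxx ✓), payload 010111.
Concatenate: 100000110000110010111 = 0x106197 (21 bits → U+106197).

U+106197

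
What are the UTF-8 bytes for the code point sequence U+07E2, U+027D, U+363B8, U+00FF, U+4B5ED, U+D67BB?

DF A2 C9 BD F0 B6 8E B8 C3 BF F1 8B 97 AD F3 96 9E BB

U+07E2: 2-byte form → DF A2.
U+027D: 2-byte form → C9 BD.
U+363B8: 4-byte form → F0 B6 8E B8.
U+00FF: 2-byte form → C3 BF.
U+4B5ED: 4-byte form → F1 8B 97 AD.
U+D67BB: 4-byte form → F3 96 9E BB.
Concatenated (18 bytes): DF A2 C9 BD F0 B6 8E B8 C3 BF F1 8B 97 AD F3 96 9E BB.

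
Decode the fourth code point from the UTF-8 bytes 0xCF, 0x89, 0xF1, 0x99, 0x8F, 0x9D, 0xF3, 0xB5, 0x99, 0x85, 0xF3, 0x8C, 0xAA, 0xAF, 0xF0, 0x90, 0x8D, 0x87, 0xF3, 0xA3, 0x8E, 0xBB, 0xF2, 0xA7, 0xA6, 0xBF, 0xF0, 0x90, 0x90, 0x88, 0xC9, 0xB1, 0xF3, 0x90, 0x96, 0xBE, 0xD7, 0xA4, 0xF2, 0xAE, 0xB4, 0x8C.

Offset 0: leading byte 0xCF = 11001111 → 2-byte char #1 = CF 89.
Offset 2: leading byte 0xF1 = 11110001 → 4-byte char #2 = F1 99 8F 9D.
Offset 6: leading byte 0xF3 = 11110011 → 4-byte char #3 = F3 B5 99 85.
Offset 10: leading byte 0xF3 = 11110011 → 4-byte char #4 = F3 8C AA AF.
Leading byte 0xF3 = 11110011 matches 11110xxx → 4-byte sequence.
Byte 1: 0xF3 = 11110011, payload 011 (3 bits).
Byte 2: 0x8C = 10001100 (10xxxxxx ✓), payload 001100.
Byte 3: 0xAA = 10101010 (10xxxxxx ✓), payload 101010.
Byte 4: 0xAF = 10101111 (10xxxxxx ✓), payload 101111.
Concatenate: 011001100101010101111 = 0xCCAAF (21 bits → U+CCAAF).

U+CCAAF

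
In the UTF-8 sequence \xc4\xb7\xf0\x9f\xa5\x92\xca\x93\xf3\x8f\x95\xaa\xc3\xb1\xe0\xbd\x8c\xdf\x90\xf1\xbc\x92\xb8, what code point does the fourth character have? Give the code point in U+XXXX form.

U+CF56A

Offset 0: leading byte 0xC4 = 11000100 → 2-byte char #1 = C4 B7.
Offset 2: leading byte 0xF0 = 11110000 → 4-byte char #2 = F0 9F A5 92.
Offset 6: leading byte 0xCA = 11001010 → 2-byte char #3 = CA 93.
Offset 8: leading byte 0xF3 = 11110011 → 4-byte char #4 = F3 8F 95 AA.
Leading byte 0xF3 = 11110011 matches 11110xxx → 4-byte sequence.
Byte 1: 0xF3 = 11110011, payload 011 (3 bits).
Byte 2: 0x8F = 10001111 (10xxxxxx ✓), payload 001111.
Byte 3: 0x95 = 10010101 (10xxxxxx ✓), payload 010101.
Byte 4: 0xAA = 10101010 (10xxxxxx ✓), payload 101010.
Concatenate: 011001111010101101010 = 0xCF56A (21 bits → U+CF56A).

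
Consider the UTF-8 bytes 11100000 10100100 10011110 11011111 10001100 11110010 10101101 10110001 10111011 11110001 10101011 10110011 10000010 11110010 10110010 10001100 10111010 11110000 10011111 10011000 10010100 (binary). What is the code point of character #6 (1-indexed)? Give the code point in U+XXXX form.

U+1F614

Offset 0: leading byte 0xE0 = 11100000 → 3-byte char #1 = E0 A4 9E.
Offset 3: leading byte 0xDF = 11011111 → 2-byte char #2 = DF 8C.
Offset 5: leading byte 0xF2 = 11110010 → 4-byte char #3 = F2 AD B1 BB.
Offset 9: leading byte 0xF1 = 11110001 → 4-byte char #4 = F1 AB B3 82.
Offset 13: leading byte 0xF2 = 11110010 → 4-byte char #5 = F2 B2 8C BA.
Offset 17: leading byte 0xF0 = 11110000 → 4-byte char #6 = F0 9F 98 94.
Leading byte 0xF0 = 11110000 matches 11110xxx → 4-byte sequence.
Byte 1: 0xF0 = 11110000, payload 000 (3 bits).
Byte 2: 0x9F = 10011111 (10xxxxxx ✓), payload 011111.
Byte 3: 0x98 = 10011000 (10xxxxxx ✓), payload 011000.
Byte 4: 0x94 = 10010100 (10xxxxxx ✓), payload 010100.
Concatenate: 000011111011000010100 = 0x1F614 (21 bits → U+1F614).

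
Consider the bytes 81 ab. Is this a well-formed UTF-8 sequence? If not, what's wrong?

Byte 0x81 = 10000001 has the form 10xxxxxx — a continuation byte — but there is no preceding leading byte.

invalid (continuation byte with no leading byte)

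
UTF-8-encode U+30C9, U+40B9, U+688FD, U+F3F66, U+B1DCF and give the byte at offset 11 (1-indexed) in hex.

0xF3

1-indexed offset 11 is 0-indexed offset 10.
U+30C9 → 3-byte form E3 83 89 at offsets 0–2.
U+40B9 → 3-byte form E4 82 B9 at offsets 3–5.
U+688FD → 4-byte form F1 A8 A3 BD at offsets 6–9.
U+F3F66 → 4-byte form F3 B3 BD A6 at offsets 10–13.
Offset 10 falls in char 4's range; it's byte 1 of F3 B3 BD A6 = 0xF3.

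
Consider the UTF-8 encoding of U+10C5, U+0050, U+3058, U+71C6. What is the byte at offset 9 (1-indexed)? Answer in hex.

1-indexed offset 9 is 0-indexed offset 8.
U+10C5 → 3-byte form E1 83 85 at offsets 0–2.
U+0050 → 1-byte form 50 at offsets 3–3.
U+3058 → 3-byte form E3 81 98 at offsets 4–6.
U+71C6 → 3-byte form E7 87 86 at offsets 7–9.
Offset 8 falls in char 4's range; it's byte 2 of E7 87 86 = 0x87.

0x87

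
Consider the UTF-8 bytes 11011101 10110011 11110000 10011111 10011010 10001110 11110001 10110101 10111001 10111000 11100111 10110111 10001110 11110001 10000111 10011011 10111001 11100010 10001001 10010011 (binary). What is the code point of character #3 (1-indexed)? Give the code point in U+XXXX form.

U+75E78

Offset 0: leading byte 0xDD = 11011101 → 2-byte char #1 = DD B3.
Offset 2: leading byte 0xF0 = 11110000 → 4-byte char #2 = F0 9F 9A 8E.
Offset 6: leading byte 0xF1 = 11110001 → 4-byte char #3 = F1 B5 B9 B8.
Leading byte 0xF1 = 11110001 matches 11110xxx → 4-byte sequence.
Byte 1: 0xF1 = 11110001, payload 001 (3 bits).
Byte 2: 0xB5 = 10110101 (10xxxxxx ✓), payload 110101.
Byte 3: 0xB9 = 10111001 (10xxxxxx ✓), payload 111001.
Byte 4: 0xB8 = 10111000 (10xxxxxx ✓), payload 111000.
Concatenate: 001110101111001111000 = 0x75E78 (21 bits → U+75E78).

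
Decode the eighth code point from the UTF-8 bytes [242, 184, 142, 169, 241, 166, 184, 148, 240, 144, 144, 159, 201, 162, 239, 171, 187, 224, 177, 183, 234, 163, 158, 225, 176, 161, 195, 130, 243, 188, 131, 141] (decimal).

U+1C21

Offset 0: leading byte 0xF2 = 11110010 → 4-byte char #1 = F2 B8 8E A9.
Offset 4: leading byte 0xF1 = 11110001 → 4-byte char #2 = F1 A6 B8 94.
Offset 8: leading byte 0xF0 = 11110000 → 4-byte char #3 = F0 90 90 9F.
Offset 12: leading byte 0xC9 = 11001001 → 2-byte char #4 = C9 A2.
Offset 14: leading byte 0xEF = 11101111 → 3-byte char #5 = EF AB BB.
Offset 17: leading byte 0xE0 = 11100000 → 3-byte char #6 = E0 B1 B7.
Offset 20: leading byte 0xEA = 11101010 → 3-byte char #7 = EA A3 9E.
Offset 23: leading byte 0xE1 = 11100001 → 3-byte char #8 = E1 B0 A1.
Leading byte 0xE1 = 11100001 matches 1110xxxx → 3-byte sequence.
Byte 1: 0xE1 = 11100001, payload 0001 (4 bits).
Byte 2: 0xB0 = 10110000 (10xxxxxx ✓), payload 110000.
Byte 3: 0xA1 = 10100001 (10xxxxxx ✓), payload 100001.
Concatenate: 0001110000100001 = 0x1C21 (16 bits → U+1C21).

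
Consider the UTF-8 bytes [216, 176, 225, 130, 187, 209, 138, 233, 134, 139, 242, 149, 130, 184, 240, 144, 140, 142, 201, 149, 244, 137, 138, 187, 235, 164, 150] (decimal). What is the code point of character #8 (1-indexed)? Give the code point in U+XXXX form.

Offset 0: leading byte 0xD8 = 11011000 → 2-byte char #1 = D8 B0.
Offset 2: leading byte 0xE1 = 11100001 → 3-byte char #2 = E1 82 BB.
Offset 5: leading byte 0xD1 = 11010001 → 2-byte char #3 = D1 8A.
Offset 7: leading byte 0xE9 = 11101001 → 3-byte char #4 = E9 86 8B.
Offset 10: leading byte 0xF2 = 11110010 → 4-byte char #5 = F2 95 82 B8.
Offset 14: leading byte 0xF0 = 11110000 → 4-byte char #6 = F0 90 8C 8E.
Offset 18: leading byte 0xC9 = 11001001 → 2-byte char #7 = C9 95.
Offset 20: leading byte 0xF4 = 11110100 → 4-byte char #8 = F4 89 8A BB.
Leading byte 0xF4 = 11110100 matches 11110xxx → 4-byte sequence.
Byte 1: 0xF4 = 11110100, payload 100 (3 bits).
Byte 2: 0x89 = 10001001 (10xxxxxx ✓), payload 001001.
Byte 3: 0x8A = 10001010 (10xxxxxx ✓), payload 001010.
Byte 4: 0xBB = 10111011 (10xxxxxx ✓), payload 111011.
Concatenate: 100001001001010111011 = 0x1092BB (21 bits → U+1092BB).

U+1092BB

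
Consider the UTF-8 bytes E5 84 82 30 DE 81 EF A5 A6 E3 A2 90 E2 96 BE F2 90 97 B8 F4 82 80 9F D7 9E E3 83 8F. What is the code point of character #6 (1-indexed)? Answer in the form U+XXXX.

U+25BE

Offset 0: leading byte 0xE5 = 11100101 → 3-byte char #1 = E5 84 82.
Offset 3: leading byte 0x30 = 00110000 → 1-byte char #2 = 30.
Offset 4: leading byte 0xDE = 11011110 → 2-byte char #3 = DE 81.
Offset 6: leading byte 0xEF = 11101111 → 3-byte char #4 = EF A5 A6.
Offset 9: leading byte 0xE3 = 11100011 → 3-byte char #5 = E3 A2 90.
Offset 12: leading byte 0xE2 = 11100010 → 3-byte char #6 = E2 96 BE.
Leading byte 0xE2 = 11100010 matches 1110xxxx → 3-byte sequence.
Byte 1: 0xE2 = 11100010, payload 0010 (4 bits).
Byte 2: 0x96 = 10010110 (10xxxxxx ✓), payload 010110.
Byte 3: 0xBE = 10111110 (10xxxxxx ✓), payload 111110.
Concatenate: 0010010110111110 = 0x25BE (16 bits → U+25BE).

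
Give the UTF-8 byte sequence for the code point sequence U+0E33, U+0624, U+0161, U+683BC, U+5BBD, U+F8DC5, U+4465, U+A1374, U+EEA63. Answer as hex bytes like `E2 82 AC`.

E0 B8 B3 D8 A4 C5 A1 F1 A8 8E BC E5 AE BD F3 B8 B7 85 E4 91 A5 F2 A1 8D B4 F3 AE A9 A3

U+0E33: 3-byte form → E0 B8 B3.
U+0624: 2-byte form → D8 A4.
U+0161: 2-byte form → C5 A1.
U+683BC: 4-byte form → F1 A8 8E BC.
U+5BBD: 3-byte form → E5 AE BD.
U+F8DC5: 4-byte form → F3 B8 B7 85.
U+4465: 3-byte form → E4 91 A5.
U+A1374: 4-byte form → F2 A1 8D B4.
U+EEA63: 4-byte form → F3 AE A9 A3.
Concatenated (29 bytes): E0 B8 B3 D8 A4 C5 A1 F1 A8 8E BC E5 AE BD F3 B8 B7 85 E4 91 A5 F2 A1 8D B4 F3 AE A9 A3.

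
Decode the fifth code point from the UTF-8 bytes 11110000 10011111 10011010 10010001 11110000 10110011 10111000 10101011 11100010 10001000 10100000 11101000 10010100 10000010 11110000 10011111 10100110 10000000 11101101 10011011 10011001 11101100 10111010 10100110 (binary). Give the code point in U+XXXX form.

Offset 0: leading byte 0xF0 = 11110000 → 4-byte char #1 = F0 9F 9A 91.
Offset 4: leading byte 0xF0 = 11110000 → 4-byte char #2 = F0 B3 B8 AB.
Offset 8: leading byte 0xE2 = 11100010 → 3-byte char #3 = E2 88 A0.
Offset 11: leading byte 0xE8 = 11101000 → 3-byte char #4 = E8 94 82.
Offset 14: leading byte 0xF0 = 11110000 → 4-byte char #5 = F0 9F A6 80.
Leading byte 0xF0 = 11110000 matches 11110xxx → 4-byte sequence.
Byte 1: 0xF0 = 11110000, payload 000 (3 bits).
Byte 2: 0x9F = 10011111 (10xxxxxx ✓), payload 011111.
Byte 3: 0xA6 = 10100110 (10xxxxxx ✓), payload 100110.
Byte 4: 0x80 = 10000000 (10xxxxxx ✓), payload 000000.
Concatenate: 000011111100110000000 = 0x1F980 (21 bits → U+1F980).

U+1F980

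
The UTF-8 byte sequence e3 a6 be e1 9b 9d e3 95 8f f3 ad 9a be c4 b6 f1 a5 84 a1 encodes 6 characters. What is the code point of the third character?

Offset 0: leading byte 0xE3 = 11100011 → 3-byte char #1 = E3 A6 BE.
Offset 3: leading byte 0xE1 = 11100001 → 3-byte char #2 = E1 9B 9D.
Offset 6: leading byte 0xE3 = 11100011 → 3-byte char #3 = E3 95 8F.
Leading byte 0xE3 = 11100011 matches 1110xxxx → 3-byte sequence.
Byte 1: 0xE3 = 11100011, payload 0011 (4 bits).
Byte 2: 0x95 = 10010101 (10xxxxxx ✓), payload 010101.
Byte 3: 0x8F = 10001111 (10xxxxxx ✓), payload 001111.
Concatenate: 0011010101001111 = 0x354F (16 bits → U+354F).

U+354F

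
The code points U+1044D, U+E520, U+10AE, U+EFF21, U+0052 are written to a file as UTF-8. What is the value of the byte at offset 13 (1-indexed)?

1-indexed offset 13 is 0-indexed offset 12.
U+1044D → 4-byte form F0 90 91 8D at offsets 0–3.
U+E520 → 3-byte form EE 94 A0 at offsets 4–6.
U+10AE → 3-byte form E1 82 AE at offsets 7–9.
U+EFF21 → 4-byte form F3 AF BC A1 at offsets 10–13.
Offset 12 falls in char 4's range; it's byte 3 of F3 AF BC A1 = 0xBC.

0xBC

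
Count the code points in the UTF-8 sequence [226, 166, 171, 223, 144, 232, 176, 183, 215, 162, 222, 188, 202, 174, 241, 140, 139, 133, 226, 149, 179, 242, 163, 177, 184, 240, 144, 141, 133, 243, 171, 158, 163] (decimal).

11

Byte at offset 0: 0xE2 = 11100010 → 3-byte char (#1). Advance 3.
Byte at offset 3: 0xDF = 11011111 → 2-byte char (#2). Advance 2.
Byte at offset 5: 0xE8 = 11101000 → 3-byte char (#3). Advance 3.
Byte at offset 8: 0xD7 = 11010111 → 2-byte char (#4). Advance 2.
Byte at offset 10: 0xDE = 11011110 → 2-byte char (#5). Advance 2.
Byte at offset 12: 0xCA = 11001010 → 2-byte char (#6). Advance 2.
Byte at offset 14: 0xF1 = 11110001 → 4-byte char (#7). Advance 4.
Byte at offset 18: 0xE2 = 11100010 → 3-byte char (#8). Advance 3.
Byte at offset 21: 0xF2 = 11110010 → 4-byte char (#9). Advance 4.
Byte at offset 25: 0xF0 = 11110000 → 4-byte char (#10). Advance 4.
Byte at offset 29: 0xF3 = 11110011 → 4-byte char (#11). Advance 4.
Reached end at offset 33 after 11 code points.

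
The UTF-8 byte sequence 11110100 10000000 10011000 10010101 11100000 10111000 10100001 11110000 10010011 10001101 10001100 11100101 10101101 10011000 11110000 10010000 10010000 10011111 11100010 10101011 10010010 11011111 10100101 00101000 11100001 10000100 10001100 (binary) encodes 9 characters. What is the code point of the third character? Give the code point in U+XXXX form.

Offset 0: leading byte 0xF4 = 11110100 → 4-byte char #1 = F4 80 98 95.
Offset 4: leading byte 0xE0 = 11100000 → 3-byte char #2 = E0 B8 A1.
Offset 7: leading byte 0xF0 = 11110000 → 4-byte char #3 = F0 93 8D 8C.
Leading byte 0xF0 = 11110000 matches 11110xxx → 4-byte sequence.
Byte 1: 0xF0 = 11110000, payload 000 (3 bits).
Byte 2: 0x93 = 10010011 (10xxxxxx ✓), payload 010011.
Byte 3: 0x8D = 10001101 (10xxxxxx ✓), payload 001101.
Byte 4: 0x8C = 10001100 (10xxxxxx ✓), payload 001100.
Concatenate: 000010011001101001100 = 0x1334C (21 bits → U+1334C).

U+1334C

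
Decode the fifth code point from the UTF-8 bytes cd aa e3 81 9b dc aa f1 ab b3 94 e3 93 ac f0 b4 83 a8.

U+34EC

Offset 0: leading byte 0xCD = 11001101 → 2-byte char #1 = CD AA.
Offset 2: leading byte 0xE3 = 11100011 → 3-byte char #2 = E3 81 9B.
Offset 5: leading byte 0xDC = 11011100 → 2-byte char #3 = DC AA.
Offset 7: leading byte 0xF1 = 11110001 → 4-byte char #4 = F1 AB B3 94.
Offset 11: leading byte 0xE3 = 11100011 → 3-byte char #5 = E3 93 AC.
Leading byte 0xE3 = 11100011 matches 1110xxxx → 3-byte sequence.
Byte 1: 0xE3 = 11100011, payload 0011 (4 bits).
Byte 2: 0x93 = 10010011 (10xxxxxx ✓), payload 010011.
Byte 3: 0xAC = 10101100 (10xxxxxx ✓), payload 101100.
Concatenate: 0011010011101100 = 0x34EC (16 bits → U+34EC).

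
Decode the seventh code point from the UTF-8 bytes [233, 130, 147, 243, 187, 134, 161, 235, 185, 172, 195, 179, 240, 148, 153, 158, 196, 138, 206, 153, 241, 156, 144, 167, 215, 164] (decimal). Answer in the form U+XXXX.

U+0399

Offset 0: leading byte 0xE9 = 11101001 → 3-byte char #1 = E9 82 93.
Offset 3: leading byte 0xF3 = 11110011 → 4-byte char #2 = F3 BB 86 A1.
Offset 7: leading byte 0xEB = 11101011 → 3-byte char #3 = EB B9 AC.
Offset 10: leading byte 0xC3 = 11000011 → 2-byte char #4 = C3 B3.
Offset 12: leading byte 0xF0 = 11110000 → 4-byte char #5 = F0 94 99 9E.
Offset 16: leading byte 0xC4 = 11000100 → 2-byte char #6 = C4 8A.
Offset 18: leading byte 0xCE = 11001110 → 2-byte char #7 = CE 99.
Leading byte 0xCE = 11001110 matches 110xxxxx → 2-byte sequence.
Byte 1: 0xCE = 11001110, payload 01110 (5 bits).
Byte 2: 0x99 = 10011001 (10xxxxxx ✓), payload 011001.
Concatenate: 01110011001 = 0x399 (11 bits → U+0399).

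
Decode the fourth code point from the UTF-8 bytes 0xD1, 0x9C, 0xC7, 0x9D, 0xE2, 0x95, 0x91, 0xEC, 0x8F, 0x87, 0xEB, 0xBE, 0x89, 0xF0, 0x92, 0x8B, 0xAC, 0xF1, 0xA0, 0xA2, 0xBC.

U+C3C7

Offset 0: leading byte 0xD1 = 11010001 → 2-byte char #1 = D1 9C.
Offset 2: leading byte 0xC7 = 11000111 → 2-byte char #2 = C7 9D.
Offset 4: leading byte 0xE2 = 11100010 → 3-byte char #3 = E2 95 91.
Offset 7: leading byte 0xEC = 11101100 → 3-byte char #4 = EC 8F 87.
Leading byte 0xEC = 11101100 matches 1110xxxx → 3-byte sequence.
Byte 1: 0xEC = 11101100, payload 1100 (4 bits).
Byte 2: 0x8F = 10001111 (10xxxxxx ✓), payload 001111.
Byte 3: 0x87 = 10000111 (10xxxxxx ✓), payload 000111.
Concatenate: 1100001111000111 = 0xC3C7 (16 bits → U+C3C7).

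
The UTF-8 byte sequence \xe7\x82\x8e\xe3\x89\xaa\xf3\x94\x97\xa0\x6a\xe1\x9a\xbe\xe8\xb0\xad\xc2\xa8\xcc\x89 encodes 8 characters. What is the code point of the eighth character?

Offset 0: leading byte 0xE7 = 11100111 → 3-byte char #1 = E7 82 8E.
Offset 3: leading byte 0xE3 = 11100011 → 3-byte char #2 = E3 89 AA.
Offset 6: leading byte 0xF3 = 11110011 → 4-byte char #3 = F3 94 97 A0.
Offset 10: leading byte 0x6A = 01101010 → 1-byte char #4 = 6A.
Offset 11: leading byte 0xE1 = 11100001 → 3-byte char #5 = E1 9A BE.
Offset 14: leading byte 0xE8 = 11101000 → 3-byte char #6 = E8 B0 AD.
Offset 17: leading byte 0xC2 = 11000010 → 2-byte char #7 = C2 A8.
Offset 19: leading byte 0xCC = 11001100 → 2-byte char #8 = CC 89.
Leading byte 0xCC = 11001100 matches 110xxxxx → 2-byte sequence.
Byte 1: 0xCC = 11001100, payload 01100 (5 bits).
Byte 2: 0x89 = 10001001 (10xxxxxx ✓), payload 001001.
Concatenate: 01100001001 = 0x309 (11 bits → U+0309).

U+0309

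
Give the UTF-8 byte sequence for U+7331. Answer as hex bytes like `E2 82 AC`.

U+7331 = 0x7331 = 29489 decimal. In range U+0800–U+FFFF → 3-byte form: 1110xxxx 10xxxxxx 10xxxxxx.
Binary (16 bits): 0111001100110001.
Split 4+6+6: 0111 | 001100 | 110001.
Byte 1: 11100111 = 0xE7.
Byte 2: 10001100 = 0x8C.
Byte 3: 10110001 = 0xB1.

E7 8C B1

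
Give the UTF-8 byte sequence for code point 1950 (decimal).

DE 9E

U+079E = 0x79E = 1950 decimal. In range U+0080–U+07FF → 2-byte form: 110xxxxx 10xxxxxx.
Binary (11 bits): 11110011110.
Split 5+6: 11110 | 011110.
Byte 1: 11011110 = 0xDE.
Byte 2: 10011110 = 0x9E.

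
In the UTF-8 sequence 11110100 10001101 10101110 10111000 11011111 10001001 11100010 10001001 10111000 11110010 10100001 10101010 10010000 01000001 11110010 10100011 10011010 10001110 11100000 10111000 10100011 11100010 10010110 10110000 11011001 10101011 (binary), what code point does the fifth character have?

Offset 0: leading byte 0xF4 = 11110100 → 4-byte char #1 = F4 8D AE B8.
Offset 4: leading byte 0xDF = 11011111 → 2-byte char #2 = DF 89.
Offset 6: leading byte 0xE2 = 11100010 → 3-byte char #3 = E2 89 B8.
Offset 9: leading byte 0xF2 = 11110010 → 4-byte char #4 = F2 A1 AA 90.
Offset 13: leading byte 0x41 = 01000001 → 1-byte char #5 = 41.
Leading byte 0x41 = 01000001 matches 0xxxxxxx → 1-byte sequence.
Byte 1: 0x41 = 01000001, payload 1000001 (7 bits).
Concatenate: 1000001 = 0x41 (7 bits → U+0041).

U+0041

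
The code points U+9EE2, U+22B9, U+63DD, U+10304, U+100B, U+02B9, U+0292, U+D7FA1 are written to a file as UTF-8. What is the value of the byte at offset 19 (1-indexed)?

0xCA

1-indexed offset 19 is 0-indexed offset 18.
U+9EE2 → 3-byte form E9 BB A2 at offsets 0–2.
U+22B9 → 3-byte form E2 8A B9 at offsets 3–5.
U+63DD → 3-byte form E6 8F 9D at offsets 6–8.
U+10304 → 4-byte form F0 90 8C 84 at offsets 9–12.
U+100B → 3-byte form E1 80 8B at offsets 13–15.
U+02B9 → 2-byte form CA B9 at offsets 16–17.
U+0292 → 2-byte form CA 92 at offsets 18–19.
Offset 18 falls in char 7's range; it's byte 1 of CA 92 = 0xCA.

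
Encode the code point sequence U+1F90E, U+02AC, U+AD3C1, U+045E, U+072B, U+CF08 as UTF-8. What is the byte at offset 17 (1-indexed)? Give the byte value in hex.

1-indexed offset 17 is 0-indexed offset 16.
U+1F90E → 4-byte form F0 9F A4 8E at offsets 0–3.
U+02AC → 2-byte form CA AC at offsets 4–5.
U+AD3C1 → 4-byte form F2 AD 8F 81 at offsets 6–9.
U+045E → 2-byte form D1 9E at offsets 10–11.
U+072B → 2-byte form DC AB at offsets 12–13.
U+CF08 → 3-byte form EC BC 88 at offsets 14–16.
Offset 16 falls in char 6's range; it's byte 3 of EC BC 88 = 0x88.

0x88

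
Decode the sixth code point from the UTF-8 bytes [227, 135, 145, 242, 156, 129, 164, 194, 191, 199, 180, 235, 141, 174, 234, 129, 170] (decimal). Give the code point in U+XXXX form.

Offset 0: leading byte 0xE3 = 11100011 → 3-byte char #1 = E3 87 91.
Offset 3: leading byte 0xF2 = 11110010 → 4-byte char #2 = F2 9C 81 A4.
Offset 7: leading byte 0xC2 = 11000010 → 2-byte char #3 = C2 BF.
Offset 9: leading byte 0xC7 = 11000111 → 2-byte char #4 = C7 B4.
Offset 11: leading byte 0xEB = 11101011 → 3-byte char #5 = EB 8D AE.
Offset 14: leading byte 0xEA = 11101010 → 3-byte char #6 = EA 81 AA.
Leading byte 0xEA = 11101010 matches 1110xxxx → 3-byte sequence.
Byte 1: 0xEA = 11101010, payload 1010 (4 bits).
Byte 2: 0x81 = 10000001 (10xxxxxx ✓), payload 000001.
Byte 3: 0xAA = 10101010 (10xxxxxx ✓), payload 101010.
Concatenate: 1010000001101010 = 0xA06A (16 bits → U+A06A).

U+A06A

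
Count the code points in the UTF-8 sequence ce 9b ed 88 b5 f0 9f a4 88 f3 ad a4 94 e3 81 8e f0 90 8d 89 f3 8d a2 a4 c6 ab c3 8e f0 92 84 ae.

10

Byte at offset 0: 0xCE = 11001110 → 2-byte char (#1). Advance 2.
Byte at offset 2: 0xED = 11101101 → 3-byte char (#2). Advance 3.
Byte at offset 5: 0xF0 = 11110000 → 4-byte char (#3). Advance 4.
Byte at offset 9: 0xF3 = 11110011 → 4-byte char (#4). Advance 4.
Byte at offset 13: 0xE3 = 11100011 → 3-byte char (#5). Advance 3.
Byte at offset 16: 0xF0 = 11110000 → 4-byte char (#6). Advance 4.
Byte at offset 20: 0xF3 = 11110011 → 4-byte char (#7). Advance 4.
Byte at offset 24: 0xC6 = 11000110 → 2-byte char (#8). Advance 2.
Byte at offset 26: 0xC3 = 11000011 → 2-byte char (#9). Advance 2.
Byte at offset 28: 0xF0 = 11110000 → 4-byte char (#10). Advance 4.
Reached end at offset 32 after 10 code points.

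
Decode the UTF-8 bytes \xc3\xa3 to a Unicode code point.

Leading byte 0xC3 = 11000011 matches 110xxxxx → 2-byte sequence.
Byte 1: 0xC3 = 11000011, payload 00011 (5 bits).
Byte 2: 0xA3 = 10100011 (10xxxxxx ✓), payload 100011.
Concatenate: 00011100011 = 0xE3 (11 bits → U+00E3).

U+00E3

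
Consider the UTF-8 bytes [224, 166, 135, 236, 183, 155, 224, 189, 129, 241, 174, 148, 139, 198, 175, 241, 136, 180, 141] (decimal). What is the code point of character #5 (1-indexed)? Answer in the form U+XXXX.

Offset 0: leading byte 0xE0 = 11100000 → 3-byte char #1 = E0 A6 87.
Offset 3: leading byte 0xEC = 11101100 → 3-byte char #2 = EC B7 9B.
Offset 6: leading byte 0xE0 = 11100000 → 3-byte char #3 = E0 BD 81.
Offset 9: leading byte 0xF1 = 11110001 → 4-byte char #4 = F1 AE 94 8B.
Offset 13: leading byte 0xC6 = 11000110 → 2-byte char #5 = C6 AF.
Leading byte 0xC6 = 11000110 matches 110xxxxx → 2-byte sequence.
Byte 1: 0xC6 = 11000110, payload 00110 (5 bits).
Byte 2: 0xAF = 10101111 (10xxxxxx ✓), payload 101111.
Concatenate: 00110101111 = 0x1AF (11 bits → U+01AF).

U+01AF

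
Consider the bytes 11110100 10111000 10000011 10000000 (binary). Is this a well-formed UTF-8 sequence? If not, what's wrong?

invalid (encodes a value above U+10FFFF)

Leading byte 0xF4 = 11110100 → 4-byte form.
Payload = 0x1380C0, which exceeds U+10FFFF, the maximum Unicode code point. (Leading bytes F5–FF, or F4 followed by ≥ 0x90, are invalid.)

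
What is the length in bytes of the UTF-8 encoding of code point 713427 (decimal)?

U+AE2D3 = 0xAE2D3. UTF-8 uses 1 byte below 0x80, 2 below 0x800, 3 below 0x10000, 4 up to 0x10FFFF. 0xAE2D3 is in U+10000–U+10FFFF → 4 bytes.

4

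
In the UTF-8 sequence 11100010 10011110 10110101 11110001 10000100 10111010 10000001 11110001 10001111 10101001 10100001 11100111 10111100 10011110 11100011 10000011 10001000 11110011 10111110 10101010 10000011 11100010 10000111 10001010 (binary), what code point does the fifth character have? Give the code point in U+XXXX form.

Offset 0: leading byte 0xE2 = 11100010 → 3-byte char #1 = E2 9E B5.
Offset 3: leading byte 0xF1 = 11110001 → 4-byte char #2 = F1 84 BA 81.
Offset 7: leading byte 0xF1 = 11110001 → 4-byte char #3 = F1 8F A9 A1.
Offset 11: leading byte 0xE7 = 11100111 → 3-byte char #4 = E7 BC 9E.
Offset 14: leading byte 0xE3 = 11100011 → 3-byte char #5 = E3 83 88.
Leading byte 0xE3 = 11100011 matches 1110xxxx → 3-byte sequence.
Byte 1: 0xE3 = 11100011, payload 0011 (4 bits).
Byte 2: 0x83 = 10000011 (10xxxxxx ✓), payload 000011.
Byte 3: 0x88 = 10001000 (10xxxxxx ✓), payload 001000.
Concatenate: 0011000011001000 = 0x30C8 (16 bits → U+30C8).

U+30C8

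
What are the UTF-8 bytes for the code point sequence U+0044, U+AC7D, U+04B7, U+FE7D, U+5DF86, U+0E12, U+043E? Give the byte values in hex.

44 EA B1 BD D2 B7 EF B9 BD F1 9D BE 86 E0 B8 92 D0 BE

U+0044: 1-byte form → 44.
U+AC7D: 3-byte form → EA B1 BD.
U+04B7: 2-byte form → D2 B7.
U+FE7D: 3-byte form → EF B9 BD.
U+5DF86: 4-byte form → F1 9D BE 86.
U+0E12: 3-byte form → E0 B8 92.
U+043E: 2-byte form → D0 BE.
Concatenated (18 bytes): 44 EA B1 BD D2 B7 EF B9 BD F1 9D BE 86 E0 B8 92 D0 BE.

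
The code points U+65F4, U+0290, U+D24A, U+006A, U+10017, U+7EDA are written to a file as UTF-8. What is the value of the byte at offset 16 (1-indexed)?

0x9A

1-indexed offset 16 is 0-indexed offset 15.
U+65F4 → 3-byte form E6 97 B4 at offsets 0–2.
U+0290 → 2-byte form CA 90 at offsets 3–4.
U+D24A → 3-byte form ED 89 8A at offsets 5–7.
U+006A → 1-byte form 6A at offsets 8–8.
U+10017 → 4-byte form F0 90 80 97 at offsets 9–12.
U+7EDA → 3-byte form E7 BB 9A at offsets 13–15.
Offset 15 falls in char 6's range; it's byte 3 of E7 BB 9A = 0x9A.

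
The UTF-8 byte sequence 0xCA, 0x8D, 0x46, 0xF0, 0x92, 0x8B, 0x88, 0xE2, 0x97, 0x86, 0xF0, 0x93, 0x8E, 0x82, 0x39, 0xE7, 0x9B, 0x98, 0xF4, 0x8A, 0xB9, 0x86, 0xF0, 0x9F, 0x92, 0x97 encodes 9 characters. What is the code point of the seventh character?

U+76D8

Offset 0: leading byte 0xCA = 11001010 → 2-byte char #1 = CA 8D.
Offset 2: leading byte 0x46 = 01000110 → 1-byte char #2 = 46.
Offset 3: leading byte 0xF0 = 11110000 → 4-byte char #3 = F0 92 8B 88.
Offset 7: leading byte 0xE2 = 11100010 → 3-byte char #4 = E2 97 86.
Offset 10: leading byte 0xF0 = 11110000 → 4-byte char #5 = F0 93 8E 82.
Offset 14: leading byte 0x39 = 00111001 → 1-byte char #6 = 39.
Offset 15: leading byte 0xE7 = 11100111 → 3-byte char #7 = E7 9B 98.
Leading byte 0xE7 = 11100111 matches 1110xxxx → 3-byte sequence.
Byte 1: 0xE7 = 11100111, payload 0111 (4 bits).
Byte 2: 0x9B = 10011011 (10xxxxxx ✓), payload 011011.
Byte 3: 0x98 = 10011000 (10xxxxxx ✓), payload 011000.
Concatenate: 0111011011011000 = 0x76D8 (16 bits → U+76D8).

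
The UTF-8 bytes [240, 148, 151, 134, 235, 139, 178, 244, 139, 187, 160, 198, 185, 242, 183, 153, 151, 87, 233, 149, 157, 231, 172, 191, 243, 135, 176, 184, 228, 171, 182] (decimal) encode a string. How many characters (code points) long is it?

10

Byte at offset 0: 0xF0 = 11110000 → 4-byte char (#1). Advance 4.
Byte at offset 4: 0xEB = 11101011 → 3-byte char (#2). Advance 3.
Byte at offset 7: 0xF4 = 11110100 → 4-byte char (#3). Advance 4.
Byte at offset 11: 0xC6 = 11000110 → 2-byte char (#4). Advance 2.
Byte at offset 13: 0xF2 = 11110010 → 4-byte char (#5). Advance 4.
Byte at offset 17: 0x57 = 01010111 → 1-byte char (#6). Advance 1.
Byte at offset 18: 0xE9 = 11101001 → 3-byte char (#7). Advance 3.
Byte at offset 21: 0xE7 = 11100111 → 3-byte char (#8). Advance 3.
Byte at offset 24: 0xF3 = 11110011 → 4-byte char (#9). Advance 4.
Byte at offset 28: 0xE4 = 11100100 → 3-byte char (#10). Advance 3.
Reached end at offset 31 after 10 code points.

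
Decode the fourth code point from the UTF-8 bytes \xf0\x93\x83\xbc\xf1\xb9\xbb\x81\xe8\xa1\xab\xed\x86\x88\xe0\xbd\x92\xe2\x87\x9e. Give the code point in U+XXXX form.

U+D188

Offset 0: leading byte 0xF0 = 11110000 → 4-byte char #1 = F0 93 83 BC.
Offset 4: leading byte 0xF1 = 11110001 → 4-byte char #2 = F1 B9 BB 81.
Offset 8: leading byte 0xE8 = 11101000 → 3-byte char #3 = E8 A1 AB.
Offset 11: leading byte 0xED = 11101101 → 3-byte char #4 = ED 86 88.
Leading byte 0xED = 11101101 matches 1110xxxx → 3-byte sequence.
Byte 1: 0xED = 11101101, payload 1101 (4 bits).
Byte 2: 0x86 = 10000110 (10xxxxxx ✓), payload 000110.
Byte 3: 0x88 = 10001000 (10xxxxxx ✓), payload 001000.
Concatenate: 1101000110001000 = 0xD188 (16 bits → U+D188).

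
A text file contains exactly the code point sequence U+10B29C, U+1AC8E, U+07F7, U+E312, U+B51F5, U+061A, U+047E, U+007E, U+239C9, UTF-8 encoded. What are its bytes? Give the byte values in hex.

U+10B29C: 4-byte form → F4 8B 8A 9C.
U+1AC8E: 4-byte form → F0 9A B2 8E.
U+07F7: 2-byte form → DF B7.
U+E312: 3-byte form → EE 8C 92.
U+B51F5: 4-byte form → F2 B5 87 B5.
U+061A: 2-byte form → D8 9A.
U+047E: 2-byte form → D1 BE.
U+007E: 1-byte form → 7E.
U+239C9: 4-byte form → F0 A3 A7 89.
Concatenated (26 bytes): F4 8B 8A 9C F0 9A B2 8E DF B7 EE 8C 92 F2 B5 87 B5 D8 9A D1 BE 7E F0 A3 A7 89.

F4 8B 8A 9C F0 9A B2 8E DF B7 EE 8C 92 F2 B5 87 B5 D8 9A D1 BE 7E F0 A3 A7 89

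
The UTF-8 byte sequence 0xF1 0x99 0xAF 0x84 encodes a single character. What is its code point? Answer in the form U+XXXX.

U+59BC4

Leading byte 0xF1 = 11110001 matches 11110xxx → 4-byte sequence.
Byte 1: 0xF1 = 11110001, payload 001 (3 bits).
Byte 2: 0x99 = 10011001 (10xxxxxx ✓), payload 011001.
Byte 3: 0xAF = 10101111 (10xxxxxx ✓), payload 101111.
Byte 4: 0x84 = 10000100 (10xxxxxx ✓), payload 000100.
Concatenate: 001011001101111000100 = 0x59BC4 (21 bits → U+59BC4).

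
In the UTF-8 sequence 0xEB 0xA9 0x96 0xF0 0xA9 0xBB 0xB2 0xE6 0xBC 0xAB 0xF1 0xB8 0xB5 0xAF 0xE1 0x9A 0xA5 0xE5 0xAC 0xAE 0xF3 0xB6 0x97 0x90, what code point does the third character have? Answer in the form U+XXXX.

Offset 0: leading byte 0xEB = 11101011 → 3-byte char #1 = EB A9 96.
Offset 3: leading byte 0xF0 = 11110000 → 4-byte char #2 = F0 A9 BB B2.
Offset 7: leading byte 0xE6 = 11100110 → 3-byte char #3 = E6 BC AB.
Leading byte 0xE6 = 11100110 matches 1110xxxx → 3-byte sequence.
Byte 1: 0xE6 = 11100110, payload 0110 (4 bits).
Byte 2: 0xBC = 10111100 (10xxxxxx ✓), payload 111100.
Byte 3: 0xAB = 10101011 (10xxxxxx ✓), payload 101011.
Concatenate: 0110111100101011 = 0x6F2B (16 bits → U+6F2B).

U+6F2B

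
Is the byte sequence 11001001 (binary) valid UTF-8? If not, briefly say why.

invalid (sequence truncated)

Leading byte 0xC9 = 11001001 → 2-byte form, but only 1 byte is present.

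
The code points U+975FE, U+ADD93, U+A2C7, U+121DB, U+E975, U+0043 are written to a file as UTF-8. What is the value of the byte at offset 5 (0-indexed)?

U+975FE → 4-byte form F2 97 97 BE at offsets 0–3.
U+ADD93 → 4-byte form F2 AD B6 93 at offsets 4–7.
Offset 5 falls in char 2's range; it's byte 2 of F2 AD B6 93 = 0xAD.

0xAD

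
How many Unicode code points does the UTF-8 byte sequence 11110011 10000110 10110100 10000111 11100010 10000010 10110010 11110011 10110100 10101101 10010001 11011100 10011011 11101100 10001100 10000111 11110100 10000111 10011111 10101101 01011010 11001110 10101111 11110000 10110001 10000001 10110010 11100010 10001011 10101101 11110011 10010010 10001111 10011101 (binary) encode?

Byte at offset 0: 0xF3 = 11110011 → 4-byte char (#1). Advance 4.
Byte at offset 4: 0xE2 = 11100010 → 3-byte char (#2). Advance 3.
Byte at offset 7: 0xF3 = 11110011 → 4-byte char (#3). Advance 4.
Byte at offset 11: 0xDC = 11011100 → 2-byte char (#4). Advance 2.
Byte at offset 13: 0xEC = 11101100 → 3-byte char (#5). Advance 3.
Byte at offset 16: 0xF4 = 11110100 → 4-byte char (#6). Advance 4.
Byte at offset 20: 0x5A = 01011010 → 1-byte char (#7). Advance 1.
Byte at offset 21: 0xCE = 11001110 → 2-byte char (#8). Advance 2.
Byte at offset 23: 0xF0 = 11110000 → 4-byte char (#9). Advance 4.
Byte at offset 27: 0xE2 = 11100010 → 3-byte char (#10). Advance 3.
Byte at offset 30: 0xF3 = 11110011 → 4-byte char (#11). Advance 4.
Reached end at offset 34 after 11 code points.

11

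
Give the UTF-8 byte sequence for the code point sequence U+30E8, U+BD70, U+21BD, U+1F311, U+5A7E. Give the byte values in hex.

U+30E8: 3-byte form → E3 83 A8.
U+BD70: 3-byte form → EB B5 B0.
U+21BD: 3-byte form → E2 86 BD.
U+1F311: 4-byte form → F0 9F 8C 91.
U+5A7E: 3-byte form → E5 A9 BE.
Concatenated (16 bytes): E3 83 A8 EB B5 B0 E2 86 BD F0 9F 8C 91 E5 A9 BE.

E3 83 A8 EB B5 B0 E2 86 BD F0 9F 8C 91 E5 A9 BE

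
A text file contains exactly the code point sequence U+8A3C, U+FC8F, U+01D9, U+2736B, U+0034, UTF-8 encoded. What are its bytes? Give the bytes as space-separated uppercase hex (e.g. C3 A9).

U+8A3C: 3-byte form → E8 A8 BC.
U+FC8F: 3-byte form → EF B2 8F.
U+01D9: 2-byte form → C7 99.
U+2736B: 4-byte form → F0 A7 8D AB.
U+0034: 1-byte form → 34.
Concatenated (13 bytes): E8 A8 BC EF B2 8F C7 99 F0 A7 8D AB 34.

E8 A8 BC EF B2 8F C7 99 F0 A7 8D AB 34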